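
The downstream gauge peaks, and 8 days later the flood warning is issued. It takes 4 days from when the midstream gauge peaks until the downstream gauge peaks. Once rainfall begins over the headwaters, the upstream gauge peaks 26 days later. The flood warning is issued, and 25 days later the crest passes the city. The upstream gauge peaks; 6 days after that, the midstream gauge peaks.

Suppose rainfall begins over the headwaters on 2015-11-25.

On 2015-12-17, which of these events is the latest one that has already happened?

Rainfall begins over the headwaters

Rainfall begins over the headwaters: Nov 25, 2015.
The upstream gauge peaks: Nov 25, 2015 + 26 days = Dec 21, 2015.
The midstream gauge peaks: Dec 21, 2015 + 6 days = Dec 27, 2015.
The downstream gauge peaks: Dec 27, 2015 + 4 days = Dec 31, 2015.
The flood warning is issued: Dec 31, 2015 + 8 days = Jan 8, 2016.
The crest passes the city: Jan 8, 2016 + 25 days = Feb 2, 2016.
Dec 17, 2015 falls between when rainfall begins over the headwaters (Nov 25, 2015) and when the upstream gauge peaks (Dec 21, 2015).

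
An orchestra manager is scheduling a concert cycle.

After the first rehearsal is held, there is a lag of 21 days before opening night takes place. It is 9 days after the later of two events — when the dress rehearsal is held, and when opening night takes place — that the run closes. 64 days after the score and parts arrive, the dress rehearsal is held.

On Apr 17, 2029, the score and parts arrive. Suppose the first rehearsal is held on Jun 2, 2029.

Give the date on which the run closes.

Jul 2, 2029

The score and parts arrive: Apr 17, 2029.
The dress rehearsal is held: Apr 17, 2029 + 64 days = Jun 20, 2029.
The first rehearsal is held: Jun 2, 2029.
Opening night takes place: Jun 2, 2029 + 21 days = Jun 23, 2029.
Both prerequisites met — the dress rehearsal is held (Jun 20, 2029), opening night takes place (Jun 23, 2029); the later is Jun 23, 2029.
The run closes: Jun 23, 2029 + 9 days = Jul 2, 2029.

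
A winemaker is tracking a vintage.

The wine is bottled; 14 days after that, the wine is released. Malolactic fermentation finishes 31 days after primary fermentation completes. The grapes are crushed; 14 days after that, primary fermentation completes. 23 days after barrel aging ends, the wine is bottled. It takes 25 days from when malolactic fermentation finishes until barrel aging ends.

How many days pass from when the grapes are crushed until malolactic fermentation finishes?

45 days

Causal path: the grapes are crushed → primary fermentation completes → malolactic fermentation finishes.
Total delay along the path: 14 + 31 = 45 days.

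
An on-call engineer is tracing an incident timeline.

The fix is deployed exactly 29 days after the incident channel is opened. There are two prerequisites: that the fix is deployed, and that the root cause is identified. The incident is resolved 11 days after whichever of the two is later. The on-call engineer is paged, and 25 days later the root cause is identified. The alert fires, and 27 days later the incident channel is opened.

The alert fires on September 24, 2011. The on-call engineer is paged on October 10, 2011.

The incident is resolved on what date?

The alert fires: Sep 24, 2011.
The incident channel is opened: Sep 24, 2011 + 27 days = Oct 21, 2011.
The fix is deployed: Oct 21, 2011 + 29 days = Nov 19, 2011.
The on-call engineer is paged: Oct 10, 2011.
The root cause is identified: Oct 10, 2011 + 25 days = Nov 4, 2011.
Both prerequisites met — the fix is deployed (Nov 19, 2011), the root cause is identified (Nov 4, 2011); the later is Nov 19, 2011.
The incident is resolved: Nov 19, 2011 + 11 days = Nov 30, 2011.

November 30, 2011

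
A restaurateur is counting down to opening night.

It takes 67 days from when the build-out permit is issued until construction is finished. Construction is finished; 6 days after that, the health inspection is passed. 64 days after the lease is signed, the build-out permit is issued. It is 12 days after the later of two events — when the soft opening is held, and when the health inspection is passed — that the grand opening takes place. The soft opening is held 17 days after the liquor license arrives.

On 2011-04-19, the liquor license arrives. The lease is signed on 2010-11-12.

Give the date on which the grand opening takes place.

The liquor license arrives: Apr 19, 2011.
The soft opening is held: Apr 19, 2011 + 17 days = May 6, 2011.
The lease is signed: Nov 12, 2010.
The build-out permit is issued: Nov 12, 2010 + 64 days = Jan 15, 2011.
Construction is finished: Jan 15, 2011 + 67 days = Mar 23, 2011.
The health inspection is passed: Mar 23, 2011 + 6 days = Mar 29, 2011.
Both prerequisites met — the soft opening is held (May 6, 2011), the health inspection is passed (Mar 29, 2011); the later is May 6, 2011.
The grand opening takes place: May 6, 2011 + 12 days = May 18, 2011.

2011-05-18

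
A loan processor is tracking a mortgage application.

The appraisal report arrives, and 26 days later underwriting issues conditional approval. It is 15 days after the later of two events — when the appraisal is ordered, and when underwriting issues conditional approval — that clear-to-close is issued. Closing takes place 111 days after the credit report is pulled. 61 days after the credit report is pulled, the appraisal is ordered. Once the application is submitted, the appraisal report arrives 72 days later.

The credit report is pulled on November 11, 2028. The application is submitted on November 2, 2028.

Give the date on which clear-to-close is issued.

The credit report is pulled: Nov 11, 2028.
The appraisal is ordered: Nov 11, 2028 + 61 days = Jan 11, 2029.
The application is submitted: Nov 2, 2028.
The appraisal report arrives: Nov 2, 2028 + 72 days = Jan 13, 2029.
Underwriting issues conditional approval: Jan 13, 2029 + 26 days = Feb 8, 2029.
Both prerequisites met — the appraisal is ordered (Jan 11, 2029), underwriting issues conditional approval (Feb 8, 2029); the later is Feb 8, 2029.
Clear-to-close is issued: Feb 8, 2029 + 15 days = Feb 23, 2029.

February 23, 2029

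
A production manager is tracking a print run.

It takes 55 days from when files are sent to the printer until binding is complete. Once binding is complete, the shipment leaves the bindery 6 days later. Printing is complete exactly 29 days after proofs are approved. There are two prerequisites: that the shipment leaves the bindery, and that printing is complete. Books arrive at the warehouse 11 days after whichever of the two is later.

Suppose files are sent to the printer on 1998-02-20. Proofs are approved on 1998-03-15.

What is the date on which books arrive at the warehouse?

1998-05-03

Files are sent to the printer: Feb 20, 1998.
Binding is complete: Feb 20, 1998 + 55 days = Apr 16, 1998.
The shipment leaves the bindery: Apr 16, 1998 + 6 days = Apr 22, 1998.
Proofs are approved: Mar 15, 1998.
Printing is complete: Mar 15, 1998 + 29 days = Apr 13, 1998.
Both prerequisites met — the shipment leaves the bindery (Apr 22, 1998), printing is complete (Apr 13, 1998); the later is Apr 22, 1998.
Books arrive at the warehouse: Apr 22, 1998 + 11 days = May 3, 1998.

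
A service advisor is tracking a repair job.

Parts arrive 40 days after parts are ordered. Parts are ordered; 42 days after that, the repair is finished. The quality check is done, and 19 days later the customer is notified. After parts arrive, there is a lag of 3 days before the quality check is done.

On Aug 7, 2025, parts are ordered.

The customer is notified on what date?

Oct 8, 2025

Parts are ordered: Aug 7, 2025.
Parts arrive: Aug 7, 2025 + 40 days = Sep 16, 2025.
The quality check is done: Sep 16, 2025 + 3 days = Sep 19, 2025.
The customer is notified: Sep 19, 2025 + 19 days = Oct 8, 2025.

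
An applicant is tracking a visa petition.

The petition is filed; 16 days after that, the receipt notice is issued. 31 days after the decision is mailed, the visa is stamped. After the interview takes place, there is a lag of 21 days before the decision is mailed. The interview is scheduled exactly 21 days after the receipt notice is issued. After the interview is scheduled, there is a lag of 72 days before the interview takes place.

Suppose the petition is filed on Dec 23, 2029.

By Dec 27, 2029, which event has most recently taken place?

The petition is filed

The petition is filed: Dec 23, 2029.
The receipt notice is issued: Dec 23, 2029 + 16 days = Jan 8, 2030.
The interview is scheduled: Jan 8, 2030 + 21 days = Jan 29, 2030.
The interview takes place: Jan 29, 2030 + 72 days = Apr 11, 2030.
The decision is mailed: Apr 11, 2030 + 21 days = May 2, 2030.
The visa is stamped: May 2, 2030 + 31 days = Jun 2, 2030.
Dec 27, 2029 falls between when the petition is filed (Dec 23, 2029) and when the receipt notice is issued (Jan 8, 2030).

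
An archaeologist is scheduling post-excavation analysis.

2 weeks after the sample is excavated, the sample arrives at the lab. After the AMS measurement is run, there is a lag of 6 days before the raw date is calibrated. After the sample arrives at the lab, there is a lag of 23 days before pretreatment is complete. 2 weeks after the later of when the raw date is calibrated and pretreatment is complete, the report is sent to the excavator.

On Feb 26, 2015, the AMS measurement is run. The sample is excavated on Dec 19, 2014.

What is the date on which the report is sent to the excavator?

The AMS measurement is run: Feb 26, 2015.
The raw date is calibrated: Feb 26, 2015 + 6 days = Mar 4, 2015.
The sample is excavated: Dec 19, 2014.
The sample arrives at the lab: Dec 19, 2014 + 2 weeks = Jan 2, 2015.
Pretreatment is complete: Jan 2, 2015 + 23 days = Jan 25, 2015.
Both prerequisites met — the raw date is calibrated (Mar 4, 2015), pretreatment is complete (Jan 25, 2015); the later is Mar 4, 2015.
The report is sent to the excavator: Mar 4, 2015 + 2 weeks = Mar 18, 2015.

Mar 18, 2015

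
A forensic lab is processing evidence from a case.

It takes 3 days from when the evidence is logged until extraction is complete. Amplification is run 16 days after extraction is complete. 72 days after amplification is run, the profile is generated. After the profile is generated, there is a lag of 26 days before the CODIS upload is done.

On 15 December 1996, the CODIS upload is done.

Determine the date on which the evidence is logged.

20 August 1996

The CODIS upload is done: Dec 15, 1996.
The profile is generated: Dec 15, 1996 − 26 days = Nov 19, 1996.
Amplification is run: Nov 19, 1996 − 72 days = Sep 8, 1996.
Extraction is complete: Sep 8, 1996 − 16 days = Aug 23, 1996.
The evidence is logged: Aug 23, 1996 − 3 days = Aug 20, 1996.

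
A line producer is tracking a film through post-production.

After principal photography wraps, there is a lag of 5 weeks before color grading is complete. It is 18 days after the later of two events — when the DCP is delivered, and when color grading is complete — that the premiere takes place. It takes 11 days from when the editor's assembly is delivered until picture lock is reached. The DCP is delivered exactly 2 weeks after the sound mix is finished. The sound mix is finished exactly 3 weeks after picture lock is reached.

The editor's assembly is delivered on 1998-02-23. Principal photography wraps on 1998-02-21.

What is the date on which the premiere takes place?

1998-04-28

The editor's assembly is delivered: Feb 23, 1998.
Picture lock is reached: Feb 23, 1998 + 11 days = Mar 6, 1998.
The sound mix is finished: Mar 6, 1998 + 3 weeks = Mar 27, 1998.
The DCP is delivered: Mar 27, 1998 + 2 weeks = Apr 10, 1998.
Principal photography wraps: Feb 21, 1998.
Color grading is complete: Feb 21, 1998 + 5 weeks = Mar 28, 1998.
Both prerequisites met — the DCP is delivered (Apr 10, 1998), color grading is complete (Mar 28, 1998); the later is Apr 10, 1998.
The premiere takes place: Apr 10, 1998 + 18 days = Apr 28, 1998.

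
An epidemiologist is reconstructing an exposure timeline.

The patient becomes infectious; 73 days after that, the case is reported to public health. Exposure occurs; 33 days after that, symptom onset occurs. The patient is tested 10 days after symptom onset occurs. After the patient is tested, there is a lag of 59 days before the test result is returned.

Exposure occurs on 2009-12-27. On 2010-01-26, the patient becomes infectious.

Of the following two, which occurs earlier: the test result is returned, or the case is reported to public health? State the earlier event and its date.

Exposure occurs: Dec 27, 2009.
Symptom onset occurs: Dec 27, 2009 + 33 days = Jan 29, 2010.
The patient is tested: Jan 29, 2010 + 10 days = Feb 8, 2010.
The test result is returned: Feb 8, 2010 + 59 days = Apr 8, 2010.
The patient becomes infectious: Jan 26, 2010.
The case is reported to public health: Jan 26, 2010 + 73 days = Apr 9, 2010.
Comparing: the test result is returned on Apr 8, 2010 vs the case is reported to public health on Apr 9, 2010. Earlier: the test result is returned.

The test result is returned — 2010-04-08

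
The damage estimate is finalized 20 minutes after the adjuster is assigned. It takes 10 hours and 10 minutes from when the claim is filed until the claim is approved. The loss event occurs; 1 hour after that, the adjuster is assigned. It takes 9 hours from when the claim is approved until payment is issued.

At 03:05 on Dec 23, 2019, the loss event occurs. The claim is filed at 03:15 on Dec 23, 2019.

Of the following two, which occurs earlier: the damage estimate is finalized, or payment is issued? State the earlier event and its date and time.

The loss event occurs: 03:05 Dec 23, 2019.
The adjuster is assigned: 03:05 Dec 23, 2019 + 1h = 04:05 Dec 23, 2019.
The damage estimate is finalized: 04:05 Dec 23, 2019 + 20m = 04:25 Dec 23, 2019.
The claim is filed: 03:15 Dec 23, 2019.
The claim is approved: 03:15 Dec 23, 2019 + 10h10m = 13:25 Dec 23, 2019.
Payment is issued: 13:25 Dec 23, 2019 + 9h = 22:25 Dec 23, 2019.
Comparing: the damage estimate is finalized at 04:25 Dec 23, 2019 vs payment is issued at 22:25 Dec 23, 2019. Earlier: the damage estimate is finalized.

The damage estimate is finalized — 04:25 on Dec 23, 2019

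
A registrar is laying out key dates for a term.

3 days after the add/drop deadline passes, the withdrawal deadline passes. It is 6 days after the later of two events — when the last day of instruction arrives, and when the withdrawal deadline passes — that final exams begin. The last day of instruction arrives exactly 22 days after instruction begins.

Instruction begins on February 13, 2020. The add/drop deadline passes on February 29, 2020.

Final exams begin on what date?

Instruction begins: Feb 13, 2020.
The last day of instruction arrives: Feb 13, 2020 + 22 days = Mar 6, 2020.
The add/drop deadline passes: Feb 29, 2020.
The withdrawal deadline passes: Feb 29, 2020 + 3 days = Mar 3, 2020.
Both prerequisites met — the last day of instruction arrives (Mar 6, 2020), the withdrawal deadline passes (Mar 3, 2020); the later is Mar 6, 2020.
Final exams begin: Mar 6, 2020 + 6 days = Mar 12, 2020.

March 12, 2020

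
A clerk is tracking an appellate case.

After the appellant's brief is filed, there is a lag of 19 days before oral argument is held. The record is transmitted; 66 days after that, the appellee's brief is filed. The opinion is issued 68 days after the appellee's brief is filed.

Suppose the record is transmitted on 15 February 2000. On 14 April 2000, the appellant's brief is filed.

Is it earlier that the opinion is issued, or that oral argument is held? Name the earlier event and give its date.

The record is transmitted: Feb 15, 2000.
The appellee's brief is filed: Feb 15, 2000 + 66 days = Apr 21, 2000.
The opinion is issued: Apr 21, 2000 + 68 days = Jun 28, 2000.
The appellant's brief is filed: Apr 14, 2000.
Oral argument is held: Apr 14, 2000 + 19 days = May 3, 2000.
Comparing: the opinion is issued on Jun 28, 2000 vs oral argument is held on May 3, 2000. Earlier: oral argument is held.

Oral argument is held — 3 May 2000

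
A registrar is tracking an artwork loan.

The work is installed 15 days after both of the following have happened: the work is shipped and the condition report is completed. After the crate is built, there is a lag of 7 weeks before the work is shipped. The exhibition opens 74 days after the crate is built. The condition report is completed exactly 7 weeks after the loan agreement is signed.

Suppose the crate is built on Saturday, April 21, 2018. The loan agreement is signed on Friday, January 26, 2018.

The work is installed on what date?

The crate is built: Apr 21, 2018.
The work is shipped: Apr 21, 2018 + 7 weeks = Jun 9, 2018.
The loan agreement is signed: Jan 26, 2018.
The condition report is completed: Jan 26, 2018 + 7 weeks = Mar 16, 2018.
Both prerequisites met — the work is shipped (Jun 9, 2018), the condition report is completed (Mar 16, 2018); the later is Jun 9, 2018.
The work is installed: Jun 9, 2018 + 15 days = Jun 24, 2018.

Sunday, June 24, 2018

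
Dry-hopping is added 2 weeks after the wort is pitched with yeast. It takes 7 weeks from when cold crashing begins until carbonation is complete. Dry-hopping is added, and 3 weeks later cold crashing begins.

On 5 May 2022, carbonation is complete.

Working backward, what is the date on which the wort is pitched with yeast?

10 February 2022

Carbonation is complete: May 5, 2022.
Cold crashing begins: May 5, 2022 − 7 weeks = Mar 17, 2022.
Dry-hopping is added: Mar 17, 2022 − 3 weeks = Feb 24, 2022.
The wort is pitched with yeast: Feb 24, 2022 − 2 weeks = Feb 10, 2022.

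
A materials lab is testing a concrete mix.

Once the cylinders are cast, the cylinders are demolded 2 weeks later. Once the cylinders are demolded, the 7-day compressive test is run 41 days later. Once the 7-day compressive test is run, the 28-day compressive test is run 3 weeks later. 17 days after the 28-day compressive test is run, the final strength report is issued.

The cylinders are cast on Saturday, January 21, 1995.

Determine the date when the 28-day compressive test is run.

Friday, April 7, 1995

The cylinders are cast: Jan 21, 1995.
The cylinders are demolded: Jan 21, 1995 + 2 weeks = Feb 4, 1995.
The 7-day compressive test is run: Feb 4, 1995 + 41 days = Mar 17, 1995.
The 28-day compressive test is run: Mar 17, 1995 + 3 weeks = Apr 7, 1995.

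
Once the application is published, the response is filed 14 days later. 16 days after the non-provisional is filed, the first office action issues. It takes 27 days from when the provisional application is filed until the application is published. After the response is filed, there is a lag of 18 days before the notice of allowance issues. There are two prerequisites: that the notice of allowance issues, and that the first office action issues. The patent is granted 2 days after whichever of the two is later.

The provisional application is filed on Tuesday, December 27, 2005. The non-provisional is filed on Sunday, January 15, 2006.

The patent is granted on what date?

Sunday, February 26, 2006

The provisional application is filed: Dec 27, 2005.
The application is published: Dec 27, 2005 + 27 days = Jan 23, 2006.
The response is filed: Jan 23, 2006 + 14 days = Feb 6, 2006.
The notice of allowance issues: Feb 6, 2006 + 18 days = Feb 24, 2006.
The non-provisional is filed: Jan 15, 2006.
The first office action issues: Jan 15, 2006 + 16 days = Jan 31, 2006.
Both prerequisites met — the notice of allowance issues (Feb 24, 2006), the first office action issues (Jan 31, 2006); the later is Feb 24, 2006.
The patent is granted: Feb 24, 2006 + 2 days = Feb 26, 2006.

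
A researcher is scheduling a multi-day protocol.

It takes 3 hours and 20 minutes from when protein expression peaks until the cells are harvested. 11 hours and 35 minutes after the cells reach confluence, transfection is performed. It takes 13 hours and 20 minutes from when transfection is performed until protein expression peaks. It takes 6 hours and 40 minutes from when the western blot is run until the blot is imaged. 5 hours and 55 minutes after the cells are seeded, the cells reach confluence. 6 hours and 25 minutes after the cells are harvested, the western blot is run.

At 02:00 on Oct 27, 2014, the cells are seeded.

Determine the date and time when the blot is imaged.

The cells are seeded: 02:00 Oct 27, 2014.
The cells reach confluence: 02:00 Oct 27, 2014 + 5h55m = 07:55 Oct 27, 2014.
Transfection is performed: 07:55 Oct 27, 2014 + 11h35m = 19:30 Oct 27, 2014.
Protein expression peaks: 19:30 Oct 27, 2014 + 13h20m = 08:50 Oct 28, 2014.
The cells are harvested: 08:50 Oct 28, 2014 + 3h20m = 12:10 Oct 28, 2014.
The western blot is run: 12:10 Oct 28, 2014 + 6h25m = 18:35 Oct 28, 2014.
The blot is imaged: 18:35 Oct 28, 2014 + 6h40m = 01:15 Oct 29, 2014.

01:15 on Oct 29, 2014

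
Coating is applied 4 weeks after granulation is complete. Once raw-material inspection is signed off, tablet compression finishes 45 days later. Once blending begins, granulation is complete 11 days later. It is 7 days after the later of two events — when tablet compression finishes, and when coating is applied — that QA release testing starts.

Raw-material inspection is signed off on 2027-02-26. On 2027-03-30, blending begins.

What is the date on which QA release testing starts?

2027-05-15

Raw-material inspection is signed off: Feb 26, 2027.
Tablet compression finishes: Feb 26, 2027 + 45 days = Apr 12, 2027.
Blending begins: Mar 30, 2027.
Granulation is complete: Mar 30, 2027 + 11 days = Apr 10, 2027.
Coating is applied: Apr 10, 2027 + 4 weeks = May 8, 2027.
Both prerequisites met — tablet compression finishes (Apr 12, 2027), coating is applied (May 8, 2027); the later is May 8, 2027.
QA release testing starts: May 8, 2027 + 7 days = May 15, 2027.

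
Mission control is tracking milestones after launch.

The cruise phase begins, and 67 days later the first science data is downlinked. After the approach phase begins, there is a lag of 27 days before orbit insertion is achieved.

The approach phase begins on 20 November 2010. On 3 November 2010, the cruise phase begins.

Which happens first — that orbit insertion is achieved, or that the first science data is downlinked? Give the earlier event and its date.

The approach phase begins: Nov 20, 2010.
Orbit insertion is achieved: Nov 20, 2010 + 27 days = Dec 17, 2010.
The cruise phase begins: Nov 3, 2010.
The first science data is downlinked: Nov 3, 2010 + 67 days = Jan 9, 2011.
Comparing: orbit insertion is achieved on Dec 17, 2010 vs the first science data is downlinked on Jan 9, 2011. Earlier: orbit insertion is achieved.

Orbit insertion is achieved — 17 December 2010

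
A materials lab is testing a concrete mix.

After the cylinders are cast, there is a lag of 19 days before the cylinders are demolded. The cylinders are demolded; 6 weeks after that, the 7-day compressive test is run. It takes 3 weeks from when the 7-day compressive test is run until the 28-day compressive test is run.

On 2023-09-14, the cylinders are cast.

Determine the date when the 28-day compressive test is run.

2023-12-05

The cylinders are cast: Sep 14, 2023.
The cylinders are demolded: Sep 14, 2023 + 19 days = Oct 3, 2023.
The 7-day compressive test is run: Oct 3, 2023 + 6 weeks = Nov 14, 2023.
The 28-day compressive test is run: Nov 14, 2023 + 3 weeks = Dec 5, 2023.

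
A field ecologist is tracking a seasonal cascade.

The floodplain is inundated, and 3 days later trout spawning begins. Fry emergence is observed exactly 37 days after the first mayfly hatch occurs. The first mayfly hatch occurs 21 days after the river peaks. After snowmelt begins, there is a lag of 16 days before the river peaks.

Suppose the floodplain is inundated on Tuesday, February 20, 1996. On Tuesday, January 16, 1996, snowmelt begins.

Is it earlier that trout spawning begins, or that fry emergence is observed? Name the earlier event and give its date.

Trout spawning begins — Friday, February 23, 1996

The floodplain is inundated: Feb 20, 1996.
Trout spawning begins: Feb 20, 1996 + 3 days = Feb 23, 1996.
Snowmelt begins: Jan 16, 1996.
The river peaks: Jan 16, 1996 + 16 days = Feb 1, 1996.
The first mayfly hatch occurs: Feb 1, 1996 + 21 days = Feb 22, 1996.
Fry emergence is observed: Feb 22, 1996 + 37 days = Mar 30, 1996.
Comparing: trout spawning begins on Feb 23, 1996 vs fry emergence is observed on Mar 30, 1996. Earlier: trout spawning begins.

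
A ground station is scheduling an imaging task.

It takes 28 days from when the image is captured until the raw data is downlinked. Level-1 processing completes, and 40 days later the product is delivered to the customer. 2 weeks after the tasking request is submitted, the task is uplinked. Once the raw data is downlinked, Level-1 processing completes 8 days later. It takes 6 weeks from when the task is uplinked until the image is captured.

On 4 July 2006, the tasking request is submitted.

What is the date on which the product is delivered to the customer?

The tasking request is submitted: Jul 4, 2006.
The task is uplinked: Jul 4, 2006 + 2 weeks = Jul 18, 2006.
The image is captured: Jul 18, 2006 + 6 weeks = Aug 29, 2006.
The raw data is downlinked: Aug 29, 2006 + 28 days = Sep 26, 2006.
Level-1 processing completes: Sep 26, 2006 + 8 days = Oct 4, 2006.
The product is delivered to the customer: Oct 4, 2006 + 40 days = Nov 13, 2006.

13 November 2006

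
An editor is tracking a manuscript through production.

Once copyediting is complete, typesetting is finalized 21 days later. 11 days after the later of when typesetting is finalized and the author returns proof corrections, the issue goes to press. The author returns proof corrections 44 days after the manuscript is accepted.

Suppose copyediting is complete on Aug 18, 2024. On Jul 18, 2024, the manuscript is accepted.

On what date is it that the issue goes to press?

Sep 19, 2024

Copyediting is complete: Aug 18, 2024.
Typesetting is finalized: Aug 18, 2024 + 21 days = Sep 8, 2024.
The manuscript is accepted: Jul 18, 2024.
The author returns proof corrections: Jul 18, 2024 + 44 days = Aug 31, 2024.
Both prerequisites met — typesetting is finalized (Sep 8, 2024), the author returns proof corrections (Aug 31, 2024); the later is Sep 8, 2024.
The issue goes to press: Sep 8, 2024 + 11 days = Sep 19, 2024.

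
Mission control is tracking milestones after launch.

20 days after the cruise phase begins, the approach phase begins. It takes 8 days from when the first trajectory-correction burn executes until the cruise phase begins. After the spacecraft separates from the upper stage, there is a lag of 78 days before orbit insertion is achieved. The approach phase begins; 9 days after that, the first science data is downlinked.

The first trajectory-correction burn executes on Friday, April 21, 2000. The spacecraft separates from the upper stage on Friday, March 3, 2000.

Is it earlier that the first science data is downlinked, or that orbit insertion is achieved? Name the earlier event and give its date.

Orbit insertion is achieved — Saturday, May 20, 2000

The first trajectory-correction burn executes: Apr 21, 2000.
The cruise phase begins: Apr 21, 2000 + 8 days = Apr 29, 2000.
The approach phase begins: Apr 29, 2000 + 20 days = May 19, 2000.
The first science data is downlinked: May 19, 2000 + 9 days = May 28, 2000.
The spacecraft separates from the upper stage: Mar 3, 2000.
Orbit insertion is achieved: Mar 3, 2000 + 78 days = May 20, 2000.
Comparing: the first science data is downlinked on May 28, 2000 vs orbit insertion is achieved on May 20, 2000. Earlier: orbit insertion is achieved.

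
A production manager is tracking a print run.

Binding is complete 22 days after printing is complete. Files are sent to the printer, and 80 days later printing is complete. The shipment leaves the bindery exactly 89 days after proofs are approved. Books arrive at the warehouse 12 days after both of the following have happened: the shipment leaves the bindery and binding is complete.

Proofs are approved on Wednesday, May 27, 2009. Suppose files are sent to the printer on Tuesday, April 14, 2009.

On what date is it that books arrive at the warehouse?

Saturday, September 5, 2009

Proofs are approved: May 27, 2009.
The shipment leaves the bindery: May 27, 2009 + 89 days = Aug 24, 2009.
Files are sent to the printer: Apr 14, 2009.
Printing is complete: Apr 14, 2009 + 80 days = Jul 3, 2009.
Binding is complete: Jul 3, 2009 + 22 days = Jul 25, 2009.
Both prerequisites met — the shipment leaves the bindery (Aug 24, 2009), binding is complete (Jul 25, 2009); the later is Aug 24, 2009.
Books arrive at the warehouse: Aug 24, 2009 + 12 days = Sep 5, 2009.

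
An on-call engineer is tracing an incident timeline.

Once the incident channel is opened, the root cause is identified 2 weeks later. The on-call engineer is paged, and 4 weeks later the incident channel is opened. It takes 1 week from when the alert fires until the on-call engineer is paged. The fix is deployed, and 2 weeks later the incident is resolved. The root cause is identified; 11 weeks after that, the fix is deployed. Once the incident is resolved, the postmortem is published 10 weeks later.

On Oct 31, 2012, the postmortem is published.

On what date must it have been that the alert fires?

Apr 4, 2012

The postmortem is published: Oct 31, 2012.
The incident is resolved: Oct 31, 2012 − 10 weeks = Aug 22, 2012.
The fix is deployed: Aug 22, 2012 − 2 weeks = Aug 8, 2012.
The root cause is identified: Aug 8, 2012 − 11 weeks = May 23, 2012.
The incident channel is opened: May 23, 2012 − 2 weeks = May 9, 2012.
The on-call engineer is paged: May 9, 2012 − 4 weeks = Apr 11, 2012.
The alert fires: Apr 11, 2012 − 1 week = Apr 4, 2012.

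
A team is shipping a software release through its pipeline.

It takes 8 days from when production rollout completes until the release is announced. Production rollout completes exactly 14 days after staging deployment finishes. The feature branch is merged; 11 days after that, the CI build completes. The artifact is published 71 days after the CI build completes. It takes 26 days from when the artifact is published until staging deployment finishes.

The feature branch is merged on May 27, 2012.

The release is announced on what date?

The feature branch is merged: May 27, 2012.
The CI build completes: May 27, 2012 + 11 days = Jun 7, 2012.
The artifact is published: Jun 7, 2012 + 71 days = Aug 17, 2012.
Staging deployment finishes: Aug 17, 2012 + 26 days = Sep 12, 2012.
Production rollout completes: Sep 12, 2012 + 14 days = Sep 26, 2012.
The release is announced: Sep 26, 2012 + 8 days = Oct 4, 2012.

October 4, 2012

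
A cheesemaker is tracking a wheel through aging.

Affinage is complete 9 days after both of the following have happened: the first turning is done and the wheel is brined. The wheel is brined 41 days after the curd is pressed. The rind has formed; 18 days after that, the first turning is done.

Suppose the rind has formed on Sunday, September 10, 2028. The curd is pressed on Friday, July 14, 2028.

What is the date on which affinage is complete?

The rind has formed: Sep 10, 2028.
The first turning is done: Sep 10, 2028 + 18 days = Sep 28, 2028.
The curd is pressed: Jul 14, 2028.
The wheel is brined: Jul 14, 2028 + 41 days = Aug 24, 2028.
Both prerequisites met — the first turning is done (Sep 28, 2028), the wheel is brined (Aug 24, 2028); the later is Sep 28, 2028.
Affinage is complete: Sep 28, 2028 + 9 days = Oct 7, 2028.

Saturday, October 7, 2028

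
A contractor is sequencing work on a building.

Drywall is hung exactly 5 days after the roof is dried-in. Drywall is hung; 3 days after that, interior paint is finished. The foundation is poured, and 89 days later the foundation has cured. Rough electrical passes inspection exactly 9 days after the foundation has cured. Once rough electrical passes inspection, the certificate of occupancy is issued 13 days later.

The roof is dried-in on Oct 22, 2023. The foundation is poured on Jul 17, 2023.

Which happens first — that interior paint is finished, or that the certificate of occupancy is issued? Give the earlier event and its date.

The roof is dried-in: Oct 22, 2023.
Drywall is hung: Oct 22, 2023 + 5 days = Oct 27, 2023.
Interior paint is finished: Oct 27, 2023 + 3 days = Oct 30, 2023.
The foundation is poured: Jul 17, 2023.
The foundation has cured: Jul 17, 2023 + 89 days = Oct 14, 2023.
Rough electrical passes inspection: Oct 14, 2023 + 9 days = Oct 23, 2023.
The certificate of occupancy is issued: Oct 23, 2023 + 13 days = Nov 5, 2023.
Comparing: interior paint is finished on Oct 30, 2023 vs the certificate of occupancy is issued on Nov 5, 2023. Earlier: interior paint is finished.

Interior paint is finished — Oct 30, 2023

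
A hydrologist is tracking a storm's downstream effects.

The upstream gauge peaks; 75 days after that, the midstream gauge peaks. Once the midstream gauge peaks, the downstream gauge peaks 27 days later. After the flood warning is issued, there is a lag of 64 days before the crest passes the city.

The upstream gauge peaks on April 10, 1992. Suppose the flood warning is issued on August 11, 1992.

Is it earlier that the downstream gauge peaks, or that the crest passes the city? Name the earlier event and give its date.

The downstream gauge peaks — July 21, 1992

The upstream gauge peaks: Apr 10, 1992.
The midstream gauge peaks: Apr 10, 1992 + 75 days = Jun 24, 1992.
The downstream gauge peaks: Jun 24, 1992 + 27 days = Jul 21, 1992.
The flood warning is issued: Aug 11, 1992.
The crest passes the city: Aug 11, 1992 + 64 days = Oct 14, 1992.
Comparing: the downstream gauge peaks on Jul 21, 1992 vs the crest passes the city on Oct 14, 1992. Earlier: the downstream gauge peaks.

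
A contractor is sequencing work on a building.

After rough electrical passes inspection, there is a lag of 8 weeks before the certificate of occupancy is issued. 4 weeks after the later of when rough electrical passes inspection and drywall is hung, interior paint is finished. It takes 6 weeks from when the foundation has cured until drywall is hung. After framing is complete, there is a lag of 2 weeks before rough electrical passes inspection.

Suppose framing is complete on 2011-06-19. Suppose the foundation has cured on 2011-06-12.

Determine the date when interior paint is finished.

Framing is complete: Jun 19, 2011.
Rough electrical passes inspection: Jun 19, 2011 + 2 weeks = Jul 3, 2011.
The foundation has cured: Jun 12, 2011.
Drywall is hung: Jun 12, 2011 + 6 weeks = Jul 24, 2011.
Both prerequisites met — rough electrical passes inspection (Jul 3, 2011), drywall is hung (Jul 24, 2011); the later is Jul 24, 2011.
Interior paint is finished: Jul 24, 2011 + 4 weeks = Aug 21, 2011.

2011-08-21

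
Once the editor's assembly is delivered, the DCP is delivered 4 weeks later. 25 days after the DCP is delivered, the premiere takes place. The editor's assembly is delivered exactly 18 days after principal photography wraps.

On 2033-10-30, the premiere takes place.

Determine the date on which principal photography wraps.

2033-08-20

The premiere takes place: Oct 30, 2033.
The DCP is delivered: Oct 30, 2033 − 25 days = Oct 5, 2033.
The editor's assembly is delivered: Oct 5, 2033 − 4 weeks = Sep 7, 2033.
Principal photography wraps: Sep 7, 2033 − 18 days = Aug 20, 2033.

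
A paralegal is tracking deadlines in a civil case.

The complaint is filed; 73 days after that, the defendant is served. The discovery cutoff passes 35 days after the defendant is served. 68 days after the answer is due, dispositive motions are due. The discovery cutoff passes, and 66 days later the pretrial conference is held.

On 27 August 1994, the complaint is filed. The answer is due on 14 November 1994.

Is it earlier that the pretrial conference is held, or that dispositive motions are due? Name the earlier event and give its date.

Dispositive motions are due — 21 January 1995

The complaint is filed: Aug 27, 1994.
The defendant is served: Aug 27, 1994 + 73 days = Nov 8, 1994.
The discovery cutoff passes: Nov 8, 1994 + 35 days = Dec 13, 1994.
The pretrial conference is held: Dec 13, 1994 + 66 days = Feb 17, 1995.
The answer is due: Nov 14, 1994.
Dispositive motions are due: Nov 14, 1994 + 68 days = Jan 21, 1995.
Comparing: the pretrial conference is held on Feb 17, 1995 vs dispositive motions are due on Jan 21, 1995. Earlier: dispositive motions are due.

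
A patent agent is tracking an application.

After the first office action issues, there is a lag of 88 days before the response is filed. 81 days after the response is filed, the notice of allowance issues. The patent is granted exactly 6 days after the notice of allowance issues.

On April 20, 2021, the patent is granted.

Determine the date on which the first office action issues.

October 27, 2020

The patent is granted: Apr 20, 2021.
The notice of allowance issues: Apr 20, 2021 − 6 days = Apr 14, 2021.
The response is filed: Apr 14, 2021 − 81 days = Jan 23, 2021.
The first office action issues: Jan 23, 2021 − 88 days = Oct 27, 2020.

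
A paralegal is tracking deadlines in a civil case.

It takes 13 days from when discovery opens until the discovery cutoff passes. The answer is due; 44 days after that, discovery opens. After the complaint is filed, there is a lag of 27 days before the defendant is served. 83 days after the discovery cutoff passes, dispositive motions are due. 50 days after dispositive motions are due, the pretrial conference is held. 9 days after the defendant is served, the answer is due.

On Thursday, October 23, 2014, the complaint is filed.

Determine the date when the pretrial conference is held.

The complaint is filed: Oct 23, 2014.
The defendant is served: Oct 23, 2014 + 27 days = Nov 19, 2014.
The answer is due: Nov 19, 2014 + 9 days = Nov 28, 2014.
Discovery opens: Nov 28, 2014 + 44 days = Jan 11, 2015.
The discovery cutoff passes: Jan 11, 2015 + 13 days = Jan 24, 2015.
Dispositive motions are due: Jan 24, 2015 + 83 days = Apr 17, 2015.
The pretrial conference is held: Apr 17, 2015 + 50 days = Jun 6, 2015.

Saturday, June 6, 2015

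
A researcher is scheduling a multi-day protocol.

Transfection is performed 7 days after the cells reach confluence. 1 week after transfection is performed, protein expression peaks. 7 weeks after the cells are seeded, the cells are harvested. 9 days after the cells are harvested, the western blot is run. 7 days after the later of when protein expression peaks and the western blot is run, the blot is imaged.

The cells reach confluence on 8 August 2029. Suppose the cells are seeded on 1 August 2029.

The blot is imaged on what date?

The cells reach confluence: Aug 8, 2029.
Transfection is performed: Aug 8, 2029 + 7 days = Aug 15, 2029.
Protein expression peaks: Aug 15, 2029 + 1 week = Aug 22, 2029.
The cells are seeded: Aug 1, 2029.
The cells are harvested: Aug 1, 2029 + 7 weeks = Sep 19, 2029.
The western blot is run: Sep 19, 2029 + 9 days = Sep 28, 2029.
Both prerequisites met — protein expression peaks (Aug 22, 2029), the western blot is run (Sep 28, 2029); the later is Sep 28, 2029.
The blot is imaged: Sep 28, 2029 + 7 days = Oct 5, 2029.

5 October 2029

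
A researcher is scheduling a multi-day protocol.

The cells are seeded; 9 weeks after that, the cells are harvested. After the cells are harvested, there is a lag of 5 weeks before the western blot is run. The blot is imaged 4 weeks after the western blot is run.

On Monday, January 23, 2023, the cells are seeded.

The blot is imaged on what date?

The cells are seeded: Jan 23, 2023.
The cells are harvested: Jan 23, 2023 + 9 weeks = Mar 27, 2023.
The western blot is run: Mar 27, 2023 + 5 weeks = May 1, 2023.
The blot is imaged: May 1, 2023 + 4 weeks = May 29, 2023.

Monday, May 29, 2023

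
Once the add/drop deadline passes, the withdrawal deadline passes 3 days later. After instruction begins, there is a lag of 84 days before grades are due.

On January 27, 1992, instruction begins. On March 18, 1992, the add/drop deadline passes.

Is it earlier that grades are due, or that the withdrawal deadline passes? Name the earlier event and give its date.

Instruction begins: Jan 27, 1992.
Grades are due: Jan 27, 1992 + 84 days = Apr 20, 1992.
The add/drop deadline passes: Mar 18, 1992.
The withdrawal deadline passes: Mar 18, 1992 + 3 days = Mar 21, 1992.
Comparing: grades are due on Apr 20, 1992 vs the withdrawal deadline passes on Mar 21, 1992. Earlier: the withdrawal deadline passes.

The withdrawal deadline passes — March 21, 1992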